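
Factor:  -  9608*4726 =  -  45407408=- 2^4*17^1 * 139^1  *1201^1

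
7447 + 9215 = 16662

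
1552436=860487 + 691949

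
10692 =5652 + 5040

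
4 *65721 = 262884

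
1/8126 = 1/8126 = 0.00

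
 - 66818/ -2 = 33409/1 = 33409.00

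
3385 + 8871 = 12256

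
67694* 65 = 4400110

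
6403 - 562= 5841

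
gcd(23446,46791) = 1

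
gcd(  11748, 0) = 11748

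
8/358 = 4/179 = 0.02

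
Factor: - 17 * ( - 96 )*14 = 2^6 * 3^1 * 7^1*17^1=22848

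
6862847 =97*70751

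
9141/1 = 9141 = 9141.00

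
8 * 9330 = 74640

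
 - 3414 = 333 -3747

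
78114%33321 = 11472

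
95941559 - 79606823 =16334736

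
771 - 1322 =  - 551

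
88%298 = 88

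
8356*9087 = 75930972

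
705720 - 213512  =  492208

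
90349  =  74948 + 15401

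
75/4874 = 75/4874 = 0.02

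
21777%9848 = 2081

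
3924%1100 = 624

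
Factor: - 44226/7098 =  - 81/13=-3^4 * 13^( - 1)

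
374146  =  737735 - 363589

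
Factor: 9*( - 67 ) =-603 = - 3^2*67^1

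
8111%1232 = 719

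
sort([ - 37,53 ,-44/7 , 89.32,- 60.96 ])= [ - 60.96, - 37, - 44/7,53, 89.32]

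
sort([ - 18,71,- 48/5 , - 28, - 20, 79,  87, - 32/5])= [ - 28, - 20, - 18,  -  48/5, - 32/5,71,  79,87]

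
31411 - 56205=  - 24794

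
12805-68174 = -55369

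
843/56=843/56 = 15.05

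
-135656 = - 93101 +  - 42555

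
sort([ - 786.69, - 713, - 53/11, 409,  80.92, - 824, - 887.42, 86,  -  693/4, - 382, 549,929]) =[ - 887.42, - 824, - 786.69,-713, - 382, - 693/4, - 53/11, 80.92,86,409, 549, 929]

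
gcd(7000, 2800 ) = 1400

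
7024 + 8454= 15478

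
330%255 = 75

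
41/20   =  41/20 = 2.05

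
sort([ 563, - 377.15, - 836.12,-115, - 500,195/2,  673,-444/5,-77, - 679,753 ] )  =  [ - 836.12, - 679, - 500,-377.15, - 115, - 444/5, - 77, 195/2, 563,673, 753]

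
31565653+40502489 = 72068142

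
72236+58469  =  130705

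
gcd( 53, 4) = 1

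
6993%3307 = 379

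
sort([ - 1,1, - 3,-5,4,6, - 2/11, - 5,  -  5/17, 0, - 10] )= [ - 10,-5, - 5,-3,-1 ,- 5/17, - 2/11, 0,1,4, 6]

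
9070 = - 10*( - 907) 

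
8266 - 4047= 4219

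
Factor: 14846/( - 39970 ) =-5^( - 1)*7^(-1)*13^1 = - 13/35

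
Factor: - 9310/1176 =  - 95/12 = - 2^( - 2)*3^(- 1)*5^1 * 19^1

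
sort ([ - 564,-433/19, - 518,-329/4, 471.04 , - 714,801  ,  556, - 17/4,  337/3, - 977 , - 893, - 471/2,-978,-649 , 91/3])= [ - 978,-977, - 893, - 714, - 649, - 564, - 518, - 471/2, - 329/4, - 433/19, - 17/4, 91/3 , 337/3, 471.04, 556, 801] 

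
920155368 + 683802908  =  1603958276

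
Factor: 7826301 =3^5 * 7^1*43^1*107^1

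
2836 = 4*709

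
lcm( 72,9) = 72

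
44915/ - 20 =-2246+1/4=-  2245.75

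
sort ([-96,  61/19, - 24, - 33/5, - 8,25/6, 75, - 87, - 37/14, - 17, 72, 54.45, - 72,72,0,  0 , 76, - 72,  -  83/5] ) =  [ - 96, - 87, - 72, - 72, - 24, - 17, - 83/5,-8, - 33/5, - 37/14, 0, 0,61/19,25/6, 54.45,72,  72,75, 76 ]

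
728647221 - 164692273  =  563954948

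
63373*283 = 17934559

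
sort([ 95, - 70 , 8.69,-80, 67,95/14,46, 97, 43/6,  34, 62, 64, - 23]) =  [-80, - 70, - 23,95/14, 43/6, 8.69,34, 46,62, 64,67, 95, 97]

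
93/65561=93/65561 = 0.00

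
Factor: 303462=2^1*3^2*23^1*733^1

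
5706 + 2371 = 8077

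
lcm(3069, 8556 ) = 282348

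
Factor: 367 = 367^1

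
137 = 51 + 86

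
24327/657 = 37 + 2/73 = 37.03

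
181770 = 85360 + 96410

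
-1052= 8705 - 9757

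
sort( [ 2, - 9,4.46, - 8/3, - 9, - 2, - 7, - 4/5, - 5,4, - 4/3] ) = [ - 9, - 9, - 7,  -  5, - 8/3, - 2, - 4/3,- 4/5,2,4, 4.46]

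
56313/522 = 107 + 51/58 = 107.88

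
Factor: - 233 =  - 233^1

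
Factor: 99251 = 99251^1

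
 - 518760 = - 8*64845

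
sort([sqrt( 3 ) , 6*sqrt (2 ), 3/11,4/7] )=[ 3/11, 4/7,sqrt(3 ), 6*sqrt( 2)]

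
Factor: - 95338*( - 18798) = 2^2 *3^1*13^1*73^1*241^1  *  653^1 = 1792163724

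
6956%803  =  532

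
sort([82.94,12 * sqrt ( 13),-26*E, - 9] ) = [ - 26*E , - 9 , 12 * sqrt ( 13),82.94] 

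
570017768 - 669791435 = -99773667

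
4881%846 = 651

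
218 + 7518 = 7736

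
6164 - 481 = 5683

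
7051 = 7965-914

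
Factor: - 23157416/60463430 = -11578708/30231715 = - 2^2*5^( - 1)*127^( -1 )*47609^( - 1) *2894677^1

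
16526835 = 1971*8385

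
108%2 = 0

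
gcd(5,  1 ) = 1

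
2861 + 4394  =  7255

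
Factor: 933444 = 2^2*3^4*43^1*67^1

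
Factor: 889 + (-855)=34 = 2^1*17^1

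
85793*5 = 428965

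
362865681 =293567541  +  69298140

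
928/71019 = 928/71019 = 0.01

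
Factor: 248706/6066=41 = 41^1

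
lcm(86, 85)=7310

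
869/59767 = 869/59767  =  0.01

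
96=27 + 69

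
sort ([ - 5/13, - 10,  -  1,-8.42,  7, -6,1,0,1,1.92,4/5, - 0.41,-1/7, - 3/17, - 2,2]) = [ - 10, - 8.42, - 6, - 2, - 1,-0.41, - 5/13,-3/17, - 1/7,0,4/5,1,1, 1.92,2,7]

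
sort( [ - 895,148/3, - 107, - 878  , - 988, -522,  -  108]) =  [ - 988, - 895, - 878, - 522, - 108, - 107 , 148/3] 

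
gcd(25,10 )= 5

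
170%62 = 46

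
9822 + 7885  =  17707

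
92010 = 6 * 15335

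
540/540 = 1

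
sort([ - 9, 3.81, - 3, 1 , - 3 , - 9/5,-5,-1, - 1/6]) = [ - 9,  -  5, - 3 , - 3, - 9/5 ,  -  1,-1/6, 1,3.81 ] 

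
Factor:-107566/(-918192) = 2^( - 3)*3^ (-1 )*11^(-1)*37^(-1 )*47^(  -  1 )*53783^1 = 53783/459096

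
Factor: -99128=-2^3*12391^1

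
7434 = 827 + 6607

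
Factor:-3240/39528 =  - 5/61 = -5^1*61^(-1 ) 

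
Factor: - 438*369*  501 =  - 2^1*3^4*41^1*73^1*167^1 = - 80972622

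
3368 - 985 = 2383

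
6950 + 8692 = 15642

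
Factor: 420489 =3^2*19^1*2459^1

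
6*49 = 294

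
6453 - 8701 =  - 2248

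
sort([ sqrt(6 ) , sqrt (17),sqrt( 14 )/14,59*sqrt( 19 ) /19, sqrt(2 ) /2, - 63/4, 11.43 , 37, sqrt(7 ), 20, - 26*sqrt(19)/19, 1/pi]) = [ - 63/4, - 26 * sqrt(19) /19, sqrt(14 )/14,1/pi, sqrt(2 )/2, sqrt(6 ), sqrt(7 ),sqrt ( 17),  11.43, 59*sqrt(19 ) /19, 20, 37 ] 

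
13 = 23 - 10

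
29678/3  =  9892 + 2/3 = 9892.67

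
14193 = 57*249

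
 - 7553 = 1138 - 8691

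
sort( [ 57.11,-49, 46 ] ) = [-49,46, 57.11]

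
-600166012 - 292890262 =-893056274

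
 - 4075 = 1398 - 5473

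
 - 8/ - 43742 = 4/21871 = 0.00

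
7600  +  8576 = 16176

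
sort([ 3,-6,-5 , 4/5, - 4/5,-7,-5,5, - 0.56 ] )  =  [- 7,-6,-5,-5,-4/5, - 0.56,4/5,3, 5]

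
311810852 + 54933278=366744130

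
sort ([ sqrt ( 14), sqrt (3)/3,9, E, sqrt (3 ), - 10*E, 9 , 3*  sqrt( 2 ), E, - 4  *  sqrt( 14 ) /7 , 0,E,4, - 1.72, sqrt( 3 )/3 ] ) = [ -10 * E,-4*sqrt(14)/7 , - 1.72,0, sqrt ( 3 )/3, sqrt( 3)/3,sqrt( 3), E, E, E, sqrt( 14),4,  3*sqrt( 2), 9 , 9 ] 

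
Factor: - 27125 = -5^3*7^1 * 31^1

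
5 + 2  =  7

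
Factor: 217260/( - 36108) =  - 355/59 = - 5^1*59^(  -  1)*71^1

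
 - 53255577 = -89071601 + 35816024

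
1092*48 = 52416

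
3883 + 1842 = 5725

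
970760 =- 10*( - 97076)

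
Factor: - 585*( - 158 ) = 92430 = 2^1*3^2*5^1*13^1 * 79^1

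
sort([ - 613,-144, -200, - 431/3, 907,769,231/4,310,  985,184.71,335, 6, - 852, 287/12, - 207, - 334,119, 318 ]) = [ - 852, - 613, -334, - 207,  -  200, - 144,  -  431/3, 6, 287/12, 231/4 , 119, 184.71, 310 , 318,335, 769 , 907, 985]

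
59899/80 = 748+59/80  =  748.74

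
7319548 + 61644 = 7381192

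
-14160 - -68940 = 54780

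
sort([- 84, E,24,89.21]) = [  -  84, E, 24, 89.21] 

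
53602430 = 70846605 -17244175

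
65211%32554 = 103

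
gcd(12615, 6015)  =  15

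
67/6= 67/6=11.17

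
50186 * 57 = 2860602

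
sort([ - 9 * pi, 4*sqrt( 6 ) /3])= [-9* pi, 4*sqrt(6)/3 ] 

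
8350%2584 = 598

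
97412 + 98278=195690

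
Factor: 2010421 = 7^2*89^1*461^1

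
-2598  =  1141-3739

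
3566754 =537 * 6642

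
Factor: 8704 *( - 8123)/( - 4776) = 8837824/597=   2^6*3^( - 1)*17^1*199^ ( - 1)*8123^1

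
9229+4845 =14074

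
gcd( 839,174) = 1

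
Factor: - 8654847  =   - 3^1*29^1*53^1*1877^1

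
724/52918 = 362/26459 =0.01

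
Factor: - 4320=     -  2^5*3^3 *5^1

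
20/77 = 20/77 = 0.26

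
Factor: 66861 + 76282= 7^1*11^2* 13^2 = 143143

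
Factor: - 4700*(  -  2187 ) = 10278900 = 2^2 * 3^7* 5^2 * 47^1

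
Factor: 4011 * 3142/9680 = 6301281/4840 = 2^( - 3 ) * 3^1*5^( - 1 ) * 7^1*11^ (-2 )*191^1 * 1571^1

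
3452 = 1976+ 1476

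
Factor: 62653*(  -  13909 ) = - 871440577=- 7^1*1987^1*62653^1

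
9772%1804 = 752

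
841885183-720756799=121128384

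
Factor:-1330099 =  - 593^1*2243^1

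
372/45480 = 31/3790 = 0.01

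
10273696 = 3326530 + 6947166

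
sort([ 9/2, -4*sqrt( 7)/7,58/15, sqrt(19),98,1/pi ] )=[ - 4*sqrt(7 ) /7,1/pi,  58/15,sqrt( 19), 9/2,  98]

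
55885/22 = 2540 + 5/22= 2540.23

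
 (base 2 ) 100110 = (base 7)53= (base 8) 46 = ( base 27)1b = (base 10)38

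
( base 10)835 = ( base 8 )1503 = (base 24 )1AJ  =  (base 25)18a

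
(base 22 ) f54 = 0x1CCE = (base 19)1182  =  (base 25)bjo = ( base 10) 7374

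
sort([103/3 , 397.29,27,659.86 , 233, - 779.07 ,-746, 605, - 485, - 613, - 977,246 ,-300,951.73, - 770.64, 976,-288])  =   [ - 977, - 779.07, - 770.64, - 746, - 613, - 485 , - 300,- 288,27, 103/3, 233,246,  397.29, 605,659.86,951.73 , 976] 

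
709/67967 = 709/67967 = 0.01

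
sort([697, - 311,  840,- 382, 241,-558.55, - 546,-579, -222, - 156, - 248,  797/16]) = [ - 579,-558.55 , - 546, - 382,-311,-248, - 222, - 156,797/16,241,697,840 ] 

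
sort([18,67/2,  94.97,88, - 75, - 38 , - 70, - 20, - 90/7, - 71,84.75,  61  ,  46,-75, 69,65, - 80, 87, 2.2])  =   [ - 80, -75,-75, - 71 ,-70,-38,-20, - 90/7, 2.2 , 18,  67/2, 46  ,  61,65, 69, 84.75 , 87,  88,  94.97]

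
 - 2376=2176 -4552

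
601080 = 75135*8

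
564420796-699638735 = -135217939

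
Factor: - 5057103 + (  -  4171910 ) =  - 9229013=- 9229013^1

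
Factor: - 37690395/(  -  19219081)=3^1*5^1*7^ ( - 1)*19^1*349^(-1 )*7867^( - 1)*132247^1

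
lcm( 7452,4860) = 111780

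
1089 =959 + 130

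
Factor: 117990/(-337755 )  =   - 342/979 = -  2^1*3^2 * 11^(- 1)*19^1 * 89^ (  -  1 ) 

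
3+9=12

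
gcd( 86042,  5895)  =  1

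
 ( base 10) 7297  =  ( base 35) 5XH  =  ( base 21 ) GBA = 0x1c81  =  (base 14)2933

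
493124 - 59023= 434101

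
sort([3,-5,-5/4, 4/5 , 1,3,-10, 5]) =[ -10, - 5,-5/4, 4/5 , 1,3,3,5]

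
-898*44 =  -  39512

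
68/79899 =68/79899 = 0.00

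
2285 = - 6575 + 8860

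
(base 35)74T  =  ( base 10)8744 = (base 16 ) 2228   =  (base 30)9le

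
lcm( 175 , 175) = 175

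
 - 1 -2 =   -  3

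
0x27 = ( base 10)39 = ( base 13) 30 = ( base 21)1i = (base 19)21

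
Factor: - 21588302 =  - 2^1 * 10794151^1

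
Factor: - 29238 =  - 2^1*3^1 * 11^1*443^1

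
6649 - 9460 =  - 2811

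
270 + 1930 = 2200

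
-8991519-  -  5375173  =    -  3616346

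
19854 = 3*6618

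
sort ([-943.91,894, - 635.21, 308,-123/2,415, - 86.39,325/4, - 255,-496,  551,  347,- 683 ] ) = [-943.91, - 683, - 635.21,-496, - 255, - 86.39, - 123/2, 325/4 , 308, 347, 415,551,894 ]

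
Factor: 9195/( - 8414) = -2^( - 1) * 3^1*5^1*7^( - 1)*601^( - 1)*613^1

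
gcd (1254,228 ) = 114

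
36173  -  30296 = 5877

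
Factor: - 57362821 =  - 173^1*331577^1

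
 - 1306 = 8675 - 9981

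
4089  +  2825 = 6914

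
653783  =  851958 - 198175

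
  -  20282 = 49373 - 69655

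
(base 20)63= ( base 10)123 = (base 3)11120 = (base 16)7b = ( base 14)8B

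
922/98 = 9 + 20/49 = 9.41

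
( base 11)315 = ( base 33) BG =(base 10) 379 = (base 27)e1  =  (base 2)101111011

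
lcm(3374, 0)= 0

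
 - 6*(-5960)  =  35760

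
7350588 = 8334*882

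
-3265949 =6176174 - 9442123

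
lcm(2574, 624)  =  20592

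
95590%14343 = 9532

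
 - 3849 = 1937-5786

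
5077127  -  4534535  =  542592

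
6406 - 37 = 6369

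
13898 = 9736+4162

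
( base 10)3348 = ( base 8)6424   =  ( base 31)3f0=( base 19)954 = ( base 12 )1B30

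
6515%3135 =245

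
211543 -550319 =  - 338776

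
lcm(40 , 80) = 80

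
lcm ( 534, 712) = 2136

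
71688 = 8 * 8961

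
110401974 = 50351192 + 60050782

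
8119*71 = 576449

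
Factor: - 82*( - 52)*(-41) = -174824 = -  2^3*13^1*41^2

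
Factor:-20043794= - 2^1*31^1 *379^1*853^1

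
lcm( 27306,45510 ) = 136530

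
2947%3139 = 2947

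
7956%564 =60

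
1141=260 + 881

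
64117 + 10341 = 74458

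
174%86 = 2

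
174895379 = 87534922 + 87360457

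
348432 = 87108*4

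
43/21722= 43/21722= 0.00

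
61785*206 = 12727710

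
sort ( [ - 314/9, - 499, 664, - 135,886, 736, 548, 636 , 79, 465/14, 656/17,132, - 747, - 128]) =[ - 747  , - 499, - 135, -128,  -  314/9 , 465/14 , 656/17, 79, 132,548, 636,664,736,886 ]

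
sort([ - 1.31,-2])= [- 2, - 1.31 ] 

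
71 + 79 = 150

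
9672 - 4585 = 5087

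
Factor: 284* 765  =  2^2 * 3^2*5^1  *  17^1*71^1 = 217260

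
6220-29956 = - 23736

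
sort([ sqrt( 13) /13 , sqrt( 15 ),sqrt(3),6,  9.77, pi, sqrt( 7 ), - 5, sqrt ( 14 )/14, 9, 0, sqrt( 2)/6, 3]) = [-5,0,sqrt(2 )/6, sqrt( 14 )/14  ,  sqrt( 13 )/13, sqrt(3), sqrt ( 7), 3,pi, sqrt(15 ), 6, 9, 9.77 ]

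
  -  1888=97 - 1985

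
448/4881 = 448/4881 =0.09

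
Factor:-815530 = -2^1*5^1*81553^1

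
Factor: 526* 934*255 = 125277420 =2^2*3^1*5^1 * 17^1*263^1*467^1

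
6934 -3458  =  3476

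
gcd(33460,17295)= 5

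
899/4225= 899/4225=   0.21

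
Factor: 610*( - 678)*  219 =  - 2^2*3^2 *5^1*61^1*73^1*113^1 = - 90574020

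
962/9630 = 481/4815 = 0.10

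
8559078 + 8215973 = 16775051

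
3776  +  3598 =7374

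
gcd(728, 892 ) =4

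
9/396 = 1/44 = 0.02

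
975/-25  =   - 39 + 0/1 = - 39.00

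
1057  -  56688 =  - 55631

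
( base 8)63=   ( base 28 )1n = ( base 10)51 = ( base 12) 43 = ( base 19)2d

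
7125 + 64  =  7189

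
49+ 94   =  143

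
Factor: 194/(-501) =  - 2^1* 3^( - 1 ) * 97^1 * 167^( - 1 )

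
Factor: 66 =2^1*3^1*11^1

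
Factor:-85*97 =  -5^1 * 17^1*97^1= - 8245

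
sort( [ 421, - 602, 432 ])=[ - 602 , 421, 432]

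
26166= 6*4361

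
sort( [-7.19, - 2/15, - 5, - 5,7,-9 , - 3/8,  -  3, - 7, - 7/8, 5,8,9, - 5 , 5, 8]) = [ - 9, - 7.19, - 7, - 5, - 5, - 5 , - 3,  -  7/8, - 3/8 , - 2/15,5, 5 , 7,8, 8,9]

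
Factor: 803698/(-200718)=-3^( - 5 )*7^1 *139^1 = - 973/243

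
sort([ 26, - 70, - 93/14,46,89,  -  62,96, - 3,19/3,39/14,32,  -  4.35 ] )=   [ - 70, - 62, - 93/14, - 4.35, - 3,39/14,19/3,26, 32,  46,89,96 ] 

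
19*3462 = 65778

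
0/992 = 0  =  0.00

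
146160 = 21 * 6960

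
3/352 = 3/352 = 0.01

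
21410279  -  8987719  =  12422560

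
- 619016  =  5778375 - 6397391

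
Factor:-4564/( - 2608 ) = 2^( - 2)*7^1= 7/4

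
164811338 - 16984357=147826981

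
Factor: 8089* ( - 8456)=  - 68400584 =- 2^3*7^1 * 151^1 *8089^1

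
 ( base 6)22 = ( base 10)14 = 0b1110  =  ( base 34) e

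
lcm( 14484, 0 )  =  0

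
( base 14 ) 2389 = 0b1100000110101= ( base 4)1200311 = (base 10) 6197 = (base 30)6qh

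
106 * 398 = 42188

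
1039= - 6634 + 7673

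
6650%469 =84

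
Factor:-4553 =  - 29^1*157^1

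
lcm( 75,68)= 5100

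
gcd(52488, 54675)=2187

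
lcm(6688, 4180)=33440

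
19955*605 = 12072775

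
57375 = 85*675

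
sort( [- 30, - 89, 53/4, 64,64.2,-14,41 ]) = [-89, - 30,-14,53/4, 41, 64 , 64.2]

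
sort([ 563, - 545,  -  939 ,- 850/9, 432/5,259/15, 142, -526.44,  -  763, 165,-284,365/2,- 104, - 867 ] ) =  [ -939, - 867, - 763,-545, - 526.44, - 284, -104,  -  850/9, 259/15, 432/5, 142, 165, 365/2,563 ] 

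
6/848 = 3/424=   0.01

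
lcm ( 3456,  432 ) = 3456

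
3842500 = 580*6625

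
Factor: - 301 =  - 7^1 * 43^1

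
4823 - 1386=3437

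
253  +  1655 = 1908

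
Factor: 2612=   2^2*653^1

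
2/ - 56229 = - 2/56229 = - 0.00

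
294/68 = 4+11/34 = 4.32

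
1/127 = 1/127 = 0.01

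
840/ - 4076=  - 1 + 809/1019  =  -0.21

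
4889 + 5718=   10607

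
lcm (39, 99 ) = 1287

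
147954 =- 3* ( - 49318)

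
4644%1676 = 1292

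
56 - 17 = 39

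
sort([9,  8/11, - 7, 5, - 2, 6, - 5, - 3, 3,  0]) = [-7, - 5, - 3, - 2, 0,8/11,3, 5, 6, 9 ]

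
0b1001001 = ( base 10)73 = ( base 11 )67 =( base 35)23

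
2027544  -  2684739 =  - 657195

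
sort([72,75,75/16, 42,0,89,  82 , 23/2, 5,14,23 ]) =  [ 0, 75/16, 5,23/2, 14, 23,42, 72,75,82,89 ]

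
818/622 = 1 + 98/311 = 1.32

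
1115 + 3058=4173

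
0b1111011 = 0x7B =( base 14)8b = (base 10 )123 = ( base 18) 6f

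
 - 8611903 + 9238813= 626910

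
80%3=2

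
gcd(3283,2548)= 49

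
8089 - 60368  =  -52279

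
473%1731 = 473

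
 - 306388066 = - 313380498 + 6992432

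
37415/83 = 37415/83  =  450.78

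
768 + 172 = 940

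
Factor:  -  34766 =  -2^1 * 17383^1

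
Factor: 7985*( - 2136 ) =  - 2^3*3^1*5^1*89^1*1597^1 = -  17055960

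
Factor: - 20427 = - 3^1*11^1* 619^1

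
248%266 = 248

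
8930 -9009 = -79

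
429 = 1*429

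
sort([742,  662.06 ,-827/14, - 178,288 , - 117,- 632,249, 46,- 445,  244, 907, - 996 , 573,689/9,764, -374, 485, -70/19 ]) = [ - 996, - 632, - 445,  -  374, - 178 , - 117,  -  827/14, - 70/19 , 46, 689/9 , 244, 249 , 288 , 485, 573,662.06,742,764 , 907] 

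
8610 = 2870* 3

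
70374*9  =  633366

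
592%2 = 0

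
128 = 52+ 76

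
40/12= 10/3 = 3.33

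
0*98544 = 0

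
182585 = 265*689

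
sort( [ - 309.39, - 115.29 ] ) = [ - 309.39, - 115.29]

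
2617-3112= - 495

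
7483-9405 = -1922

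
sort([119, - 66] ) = [-66, 119]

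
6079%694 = 527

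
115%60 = 55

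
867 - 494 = 373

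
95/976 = 95/976 = 0.10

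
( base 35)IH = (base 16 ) 287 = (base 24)12N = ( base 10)647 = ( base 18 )1hh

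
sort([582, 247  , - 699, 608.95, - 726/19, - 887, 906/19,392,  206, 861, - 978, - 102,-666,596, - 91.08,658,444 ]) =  [ - 978, - 887, - 699, - 666, - 102, - 91.08, - 726/19, 906/19, 206, 247,392 , 444, 582,596, 608.95,658,861 ] 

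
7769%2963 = 1843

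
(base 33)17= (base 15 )2a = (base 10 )40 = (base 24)1G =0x28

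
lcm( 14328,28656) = 28656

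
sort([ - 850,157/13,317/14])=[ - 850,157/13, 317/14 ] 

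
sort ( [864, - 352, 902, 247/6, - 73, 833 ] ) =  [ - 352, - 73,247/6,  833 , 864, 902]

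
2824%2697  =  127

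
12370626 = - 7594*( - 1629 )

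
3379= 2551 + 828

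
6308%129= 116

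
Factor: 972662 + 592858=1565520 =2^4*3^1*5^1*11^1 * 593^1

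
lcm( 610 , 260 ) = 15860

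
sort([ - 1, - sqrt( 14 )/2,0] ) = [ - sqrt( 14 )/2, - 1 , 0]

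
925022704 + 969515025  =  1894537729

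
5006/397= 12  +  242/397 = 12.61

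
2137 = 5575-3438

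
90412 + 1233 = 91645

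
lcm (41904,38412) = 460944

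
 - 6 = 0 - 6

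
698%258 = 182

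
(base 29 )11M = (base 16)37C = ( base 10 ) 892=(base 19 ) 28I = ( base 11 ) 741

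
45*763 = 34335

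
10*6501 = 65010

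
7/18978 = 7/18978=0.00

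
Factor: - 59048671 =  - 11^1*61^1*88001^1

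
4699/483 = 9 + 352/483 = 9.73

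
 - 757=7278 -8035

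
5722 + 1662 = 7384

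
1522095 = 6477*235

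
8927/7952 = 1 + 975/7952=   1.12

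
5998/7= 856+6/7 = 856.86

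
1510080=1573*960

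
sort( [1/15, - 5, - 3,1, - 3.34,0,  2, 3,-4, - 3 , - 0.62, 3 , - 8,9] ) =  [ - 8, - 5,-4, - 3.34, - 3, - 3,- 0.62,0,1/15,1,2, 3,3, 9]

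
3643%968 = 739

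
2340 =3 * 780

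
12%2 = 0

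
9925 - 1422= 8503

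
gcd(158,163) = 1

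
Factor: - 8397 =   -  3^3 * 311^1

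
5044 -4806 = 238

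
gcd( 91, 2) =1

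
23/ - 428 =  - 1 + 405/428 = -  0.05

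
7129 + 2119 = 9248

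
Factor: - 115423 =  - 7^1*11^1* 1499^1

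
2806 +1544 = 4350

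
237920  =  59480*4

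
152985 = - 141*(- 1085)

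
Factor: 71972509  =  7^1*17^1*604811^1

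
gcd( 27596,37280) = 4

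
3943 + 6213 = 10156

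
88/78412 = 22/19603 = 0.00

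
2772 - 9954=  - 7182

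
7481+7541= 15022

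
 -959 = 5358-6317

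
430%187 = 56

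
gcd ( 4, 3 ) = 1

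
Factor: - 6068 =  - 2^2 * 37^1 * 41^1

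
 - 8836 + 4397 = - 4439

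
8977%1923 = 1285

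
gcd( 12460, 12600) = 140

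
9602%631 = 137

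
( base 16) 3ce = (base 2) 1111001110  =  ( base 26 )1bc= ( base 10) 974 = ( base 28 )16M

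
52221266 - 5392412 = 46828854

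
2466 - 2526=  -60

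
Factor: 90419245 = 5^1*7^1*29^1 * 89083^1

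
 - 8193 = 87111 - 95304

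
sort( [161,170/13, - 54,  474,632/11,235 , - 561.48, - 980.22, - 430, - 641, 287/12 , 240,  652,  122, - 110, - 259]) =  [-980.22 , - 641 , - 561.48, - 430,- 259,-110, - 54 , 170/13,287/12, 632/11,122, 161 , 235,240 , 474, 652 ] 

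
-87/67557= -29/22519 = -0.00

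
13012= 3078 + 9934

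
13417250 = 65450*205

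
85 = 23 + 62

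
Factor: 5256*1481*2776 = 21608761536 = 2^6*3^2*73^1*347^1*1481^1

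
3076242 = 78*39439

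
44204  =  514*86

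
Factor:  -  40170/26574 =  - 5^1*13^1*43^( - 1 ) = - 65/43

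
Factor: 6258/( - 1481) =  - 2^1*3^1  *  7^1*149^1*1481^( - 1) 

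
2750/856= 3  +  91/428  =  3.21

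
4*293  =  1172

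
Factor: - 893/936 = -2^( - 3)*3^( - 2) * 13^(-1 )*19^1 * 47^1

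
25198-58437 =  - 33239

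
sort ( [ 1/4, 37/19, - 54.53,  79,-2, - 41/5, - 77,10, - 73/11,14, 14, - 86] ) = [ - 86,-77, - 54.53 , -41/5, - 73/11, - 2, 1/4, 37/19,  10,  14,14,79 ] 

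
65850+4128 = 69978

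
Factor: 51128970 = 2^1*3^1*5^1*1704299^1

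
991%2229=991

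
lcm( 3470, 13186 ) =65930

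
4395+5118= 9513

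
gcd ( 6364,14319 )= 1591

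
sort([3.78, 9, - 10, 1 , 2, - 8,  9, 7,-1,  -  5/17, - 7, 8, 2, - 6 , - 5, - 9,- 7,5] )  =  [ - 10, - 9,-8, - 7,- 7, - 6, - 5, - 1, - 5/17, 1, 2,2, 3.78, 5,  7,8, 9, 9]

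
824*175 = 144200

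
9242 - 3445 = 5797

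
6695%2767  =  1161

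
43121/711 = 60 + 461/711 = 60.65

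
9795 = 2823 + 6972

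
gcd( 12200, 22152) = 8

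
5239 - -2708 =7947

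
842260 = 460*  1831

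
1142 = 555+587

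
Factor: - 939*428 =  - 401892 = - 2^2*3^1*107^1*313^1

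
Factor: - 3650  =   - 2^1 * 5^2*73^1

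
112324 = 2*56162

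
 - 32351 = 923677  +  -956028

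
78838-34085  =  44753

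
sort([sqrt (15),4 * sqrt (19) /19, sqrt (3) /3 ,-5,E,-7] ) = [- 7, - 5,sqrt (3 ) /3 , 4*sqrt ( 19 )/19,E, sqrt( 15)]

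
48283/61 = 791 +32/61=791.52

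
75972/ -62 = -37986/31 = - 1225.35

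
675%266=143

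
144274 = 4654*31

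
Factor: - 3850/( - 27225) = 14/99 = 2^1*3^ ( - 2) * 7^1 * 11^(-1 )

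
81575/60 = 1359 + 7/12 = 1359.58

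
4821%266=33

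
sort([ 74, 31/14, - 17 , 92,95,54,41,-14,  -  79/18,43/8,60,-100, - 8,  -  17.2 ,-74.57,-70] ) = [-100, - 74.57,- 70, - 17.2, - 17,-14, - 8,-79/18,31/14, 43/8,41, 54,  60,  74,92,95]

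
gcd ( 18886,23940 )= 266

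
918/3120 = 153/520 = 0.29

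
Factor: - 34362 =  - 2^1*3^2*23^1 * 83^1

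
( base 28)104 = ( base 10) 788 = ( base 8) 1424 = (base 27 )125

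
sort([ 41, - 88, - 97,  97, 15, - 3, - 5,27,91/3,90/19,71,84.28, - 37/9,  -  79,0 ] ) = [-97, - 88, - 79,-5, - 37/9,  -  3,0,  90/19, 15,27,91/3, 41,71,84.28, 97]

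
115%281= 115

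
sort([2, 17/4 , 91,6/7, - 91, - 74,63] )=[-91,-74, 6/7,2,17/4, 63,  91 ]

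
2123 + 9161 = 11284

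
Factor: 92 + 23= 115 = 5^1*23^1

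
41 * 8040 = 329640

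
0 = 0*43838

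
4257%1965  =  327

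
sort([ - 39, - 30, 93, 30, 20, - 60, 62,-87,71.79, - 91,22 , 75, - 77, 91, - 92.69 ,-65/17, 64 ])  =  [  -  92.69, - 91, - 87 , - 77, - 60, - 39, - 30, - 65/17, 20, 22, 30,  62, 64, 71.79,75, 91,93] 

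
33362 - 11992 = 21370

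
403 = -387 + 790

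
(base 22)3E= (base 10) 80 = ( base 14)5A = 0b1010000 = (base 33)2E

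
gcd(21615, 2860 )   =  55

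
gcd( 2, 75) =1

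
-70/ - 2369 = 70/2369=0.03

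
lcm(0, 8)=0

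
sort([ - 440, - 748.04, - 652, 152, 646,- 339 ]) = [  -  748.04, - 652, - 440 , - 339, 152, 646]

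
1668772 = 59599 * 28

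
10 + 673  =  683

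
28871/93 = 28871/93=310.44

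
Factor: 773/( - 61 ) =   -  61^( - 1)*773^1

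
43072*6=258432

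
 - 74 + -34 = - 108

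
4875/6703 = 4875/6703= 0.73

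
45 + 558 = 603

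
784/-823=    -1+39/823 = -0.95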